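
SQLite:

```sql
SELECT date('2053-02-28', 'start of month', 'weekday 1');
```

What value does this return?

2053-02-03

`start of month` rewinds 2053-02-28 to 2053-02-01.
`weekday 1` advances to the next Monday; 2053-02-01 is a Saturday, so it moves forward to 2053-02-03.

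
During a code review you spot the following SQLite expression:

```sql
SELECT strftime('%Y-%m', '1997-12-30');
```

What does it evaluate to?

1997-12

`%Y-%m` extracts the year-month: 1997-12.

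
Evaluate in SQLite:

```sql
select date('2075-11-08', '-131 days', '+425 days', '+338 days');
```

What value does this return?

2077-08-01

Applying '-131 days' to 2075-11-08: counting 131 days back gives 2075-06-30.
Applying '+425 days' to 2075-06-30: counting 425 days forward gives 2076-08-28.
Applying '+338 days' to 2076-08-28: counting 338 days forward gives 2077-08-01.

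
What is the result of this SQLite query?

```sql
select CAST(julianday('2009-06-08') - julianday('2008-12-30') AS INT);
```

1 day remains in December 2008 after the 30th (31 − 30).
January 2009: 31 days.
February 2009: 28 days.
March 2009: 31 days.
April 2009: 30 days.
May 2009: 31 days.
Then 8 days into June 2009.
Total: 1 + 31 + 28 + 31 + 30 + 31 + 8 = 160.

160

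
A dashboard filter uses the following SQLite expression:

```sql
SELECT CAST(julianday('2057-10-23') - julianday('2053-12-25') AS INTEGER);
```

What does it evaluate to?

1398

6 days remain in December 2053 after the 25th (31 − 25).
Full months from January 2054 through September 2057 contribute their day counts.
Then 23 days into October 2057.
Total: 6 + 31 + 28 + 31 + 30 + 31 + 30 + 31 + 31 + 30 + 31 + 30 + 31 + 31 + 28 + 31 + 30 + 31 + 30 + 31 + 31 + 30 + 31 + 30 + 31 + 31 + 29 + 31 + 30 + 31 + 30 + 31 + 31 + 30 + 31 + 30 + 31 + 31 + 28 + 31 + 30 + 31 + 30 + 31 + 31 + 30 + 23 = 1398.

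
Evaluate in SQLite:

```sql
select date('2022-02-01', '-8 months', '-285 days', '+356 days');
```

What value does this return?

2021-08-11

Adding -8 months to 2022-02-01 gives 2021-06-01.
Applying '-285 days' to 2021-06-01: counting 285 days back gives 2020-08-20.
Applying '+356 days' to 2020-08-20: counting 356 days forward gives 2021-08-11.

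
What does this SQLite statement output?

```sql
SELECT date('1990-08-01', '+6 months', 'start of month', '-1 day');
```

Adding +6 months to 1990-08-01 gives 1991-02-01.
`start of month` rewinds 1991-02-01 to 1991-02-01.
Going back 1 day from 1991-02-01 reaches 1991-01-31 (last day of January, 31 days).

1991-01-31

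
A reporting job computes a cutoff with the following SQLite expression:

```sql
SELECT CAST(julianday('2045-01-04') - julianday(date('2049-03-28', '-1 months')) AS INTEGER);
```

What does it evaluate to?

Adding -1 month to 2049-03-28 gives 2049-02-28.
27 days remain in January 2045 after the 4th (31 − 4).
Full months from February 2045 through January 2049 contribute their day counts.
Then 28 days into February 2049.
Total: 27 + 28 + 31 + 30 + 31 + 30 + 31 + 31 + 30 + 31 + 30 + 31 + 31 + 28 + 31 + 30 + 31 + 30 + 31 + 31 + 30 + 31 + 30 + 31 + 31 + 28 + 31 + 30 + 31 + 30 + 31 + 31 + 30 + 31 + 30 + 31 + 31 + 29 + 31 + 30 + 31 + 30 + 31 + 31 + 30 + 31 + 30 + 31 + 31 + 28 = 1516.
The subtraction is earlier − later, so the result is −1516 → -1516.

-1516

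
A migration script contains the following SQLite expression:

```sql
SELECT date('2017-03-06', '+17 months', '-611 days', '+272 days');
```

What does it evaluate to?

2017-09-01

Adding +17 months to 2017-03-06 gives 2018-08-06.
Applying '-611 days' to 2018-08-06: counting 611 days back gives 2016-12-03.
Applying '+272 days' to 2016-12-03: counting 272 days forward gives 2017-09-01.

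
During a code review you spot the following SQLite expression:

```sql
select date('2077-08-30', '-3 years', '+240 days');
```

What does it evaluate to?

Adding -3 years to 2077-08-30 gives 2074-08-30.
Applying '+240 days' to 2074-08-30: counting 240 days forward gives 2075-04-27.

2075-04-27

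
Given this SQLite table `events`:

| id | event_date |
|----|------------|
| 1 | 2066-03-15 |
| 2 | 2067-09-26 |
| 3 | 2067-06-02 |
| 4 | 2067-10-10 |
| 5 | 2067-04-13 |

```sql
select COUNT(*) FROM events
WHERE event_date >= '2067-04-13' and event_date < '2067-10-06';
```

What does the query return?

3

Rows in [2067-04-13, 2067-10-06): 2067-09-26, 2067-06-02, 2067-04-13 → 3 rows.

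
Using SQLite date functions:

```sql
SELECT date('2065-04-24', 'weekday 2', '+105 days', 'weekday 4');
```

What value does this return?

`weekday 2` advances to the next Tuesday; 2065-04-24 is a Friday, so it moves forward to 2065-04-28.
Applying '+105 days' to 2065-04-28: counting 105 days forward gives 2065-08-11.
`weekday 4` advances to the next Thursday; 2065-08-11 is a Tuesday, so it moves forward to 2065-08-13.

2065-08-13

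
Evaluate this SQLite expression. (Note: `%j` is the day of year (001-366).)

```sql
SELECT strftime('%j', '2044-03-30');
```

090

Day-of-year for 2044-03-30: days since 2044-01-01 inclusive = 90, zero-padded to 090.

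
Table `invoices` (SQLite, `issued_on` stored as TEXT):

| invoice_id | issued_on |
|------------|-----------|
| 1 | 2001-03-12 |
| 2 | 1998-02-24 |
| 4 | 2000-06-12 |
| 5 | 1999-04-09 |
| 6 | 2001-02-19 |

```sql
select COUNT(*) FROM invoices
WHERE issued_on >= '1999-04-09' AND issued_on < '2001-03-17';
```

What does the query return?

Rows in [1999-04-09, 2001-03-17): 2001-03-12, 2000-06-12, 1999-04-09, 2001-02-19 → 4 rows.

4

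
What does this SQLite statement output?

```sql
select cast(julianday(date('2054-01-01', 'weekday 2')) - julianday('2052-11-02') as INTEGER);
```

430

`weekday 2` advances to the next Tuesday; 2054-01-01 is a Thursday, so it moves forward to 2054-01-06.
28 days remain in November 2052 after the 2nd (30 − 2).
Full months from December 2052 through December 2053 contribute their day counts.
Then 6 days into January 2054.
Total: 28 + 31 + 31 + 28 + 31 + 30 + 31 + 30 + 31 + 31 + 30 + 31 + 30 + 31 + 6 = 430.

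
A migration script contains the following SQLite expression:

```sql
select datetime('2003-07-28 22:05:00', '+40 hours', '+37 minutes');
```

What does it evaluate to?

2003-07-30 14:42:00

+40 hours from 2003-07-28 22:05:00 is 2003-07-30 14:05:00 (crosses midnight).
+37 minutes from 2003-07-30 14:05:00 is 2003-07-30 14:42:00.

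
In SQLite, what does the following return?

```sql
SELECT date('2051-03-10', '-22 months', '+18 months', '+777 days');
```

Adding -22 months to 2051-03-10 gives 2049-05-10.
Adding +18 months to 2049-05-10 gives 2050-11-10.
Applying '+777 days' to 2050-11-10: counting 777 days forward gives 2052-12-26.

2052-12-26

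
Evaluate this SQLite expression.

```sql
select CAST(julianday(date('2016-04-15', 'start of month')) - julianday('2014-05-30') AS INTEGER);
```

`start of month` rewinds 2016-04-15 to 2016-04-01.
1 day remains in May 2014 after the 30th (31 − 30).
Full months from June 2014 through March 2016 contribute their day counts.
Then 1 day into April 2016.
Total: 1 + 30 + 31 + 31 + 30 + 31 + 30 + 31 + 31 + 28 + 31 + 30 + 31 + 30 + 31 + 31 + 30 + 31 + 30 + 31 + 31 + 29 + 31 + 1 = 672.

672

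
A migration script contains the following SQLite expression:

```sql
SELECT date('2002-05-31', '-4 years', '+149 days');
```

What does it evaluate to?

Adding -4 years to 2002-05-31 gives 1998-05-31.
Applying '+149 days' to 1998-05-31: counting 149 days forward gives 1998-10-27.

1998-10-27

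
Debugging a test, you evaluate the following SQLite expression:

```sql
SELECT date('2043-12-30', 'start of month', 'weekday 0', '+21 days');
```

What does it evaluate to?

`start of month` rewinds 2043-12-30 to 2043-12-01.
`weekday 0` advances to the next Sunday; 2043-12-01 is a Tuesday, so it moves forward to 2043-12-06.
Advancing 21 more days within December lands on 2043-12-27.

2043-12-27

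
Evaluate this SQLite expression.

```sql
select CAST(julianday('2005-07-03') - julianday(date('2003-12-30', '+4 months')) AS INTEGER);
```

Adding +4 months to 2003-12-30 gives 2004-04-30.
0 days remain in April 2004 after the 30th (30 − 30).
Full months from May 2004 through June 2005 contribute their day counts.
Then 3 days into July 2005.
Total: 0 + 31 + 30 + 31 + 31 + 30 + 31 + 30 + 31 + 31 + 28 + 31 + 30 + 31 + 30 + 3 = 429.

429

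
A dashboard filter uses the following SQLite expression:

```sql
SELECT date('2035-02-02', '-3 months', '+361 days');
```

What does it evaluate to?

2035-10-29

Adding -3 months to 2035-02-02 gives 2034-11-02.
Applying '+361 days' to 2034-11-02: counting 361 days forward gives 2035-10-29.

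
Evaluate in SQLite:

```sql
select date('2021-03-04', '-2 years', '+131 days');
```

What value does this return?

2019-07-13

Adding -2 years to 2021-03-04 gives 2019-03-04.
Applying '+131 days' to 2019-03-04: counting 131 days forward gives 2019-07-13.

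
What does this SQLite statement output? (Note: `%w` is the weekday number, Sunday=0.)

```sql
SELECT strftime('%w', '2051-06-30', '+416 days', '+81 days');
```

5

First apply '+416 days', '+81 days': 2051-06-30 → 2052-11-08.
2052-11-08 is a Friday; with Sunday=0 that is 5.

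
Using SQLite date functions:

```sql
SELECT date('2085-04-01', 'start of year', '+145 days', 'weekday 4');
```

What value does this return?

`start of year` rewinds 2085-04-01 to 2085-01-01.
Applying '+145 days' to 2085-01-01: counting 145 days forward gives 2085-05-26.
`weekday 4` advances to the next Thursday; 2085-05-26 is a Saturday, so it moves forward to 2085-05-31.

2085-05-31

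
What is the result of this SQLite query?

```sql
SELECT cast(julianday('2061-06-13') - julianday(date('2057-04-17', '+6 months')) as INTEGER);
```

1335

Adding +6 months to 2057-04-17 gives 2057-10-17.
14 days remain in October 2057 after the 17th (31 − 17).
Full months from November 2057 through May 2061 contribute their day counts.
Then 13 days into June 2061.
Total: 14 + 30 + 31 + 31 + 28 + 31 + 30 + 31 + 30 + 31 + 31 + 30 + 31 + 30 + 31 + 31 + 28 + 31 + 30 + 31 + 30 + 31 + 31 + 30 + 31 + 30 + 31 + 31 + 29 + 31 + 30 + 31 + 30 + 31 + 31 + 30 + 31 + 30 + 31 + 31 + 28 + 31 + 30 + 31 + 13 = 1335.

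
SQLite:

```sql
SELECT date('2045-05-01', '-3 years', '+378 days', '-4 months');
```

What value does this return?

Adding -3 years to 2045-05-01 gives 2042-05-01.
Applying '+378 days' to 2042-05-01: counting 378 days forward gives 2043-05-14.
Adding -4 months to 2043-05-14 gives 2043-01-14.

2043-01-14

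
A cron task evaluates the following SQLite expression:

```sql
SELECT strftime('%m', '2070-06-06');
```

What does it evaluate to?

`%m` extracts the 2-digit month (01-12): 06.

06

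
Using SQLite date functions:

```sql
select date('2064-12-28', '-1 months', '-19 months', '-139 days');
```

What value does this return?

2062-12-10

Adding -1 month to 2064-12-28 gives 2064-11-28.
Adding -19 months to 2064-11-28 gives 2063-04-28.
Applying '-139 days' to 2063-04-28: counting 139 days back gives 2062-12-10.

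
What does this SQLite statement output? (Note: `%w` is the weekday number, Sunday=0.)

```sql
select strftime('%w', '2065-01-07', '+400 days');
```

4

First apply '+400 days': 2065-01-07 → 2066-02-11.
2066-02-11 is a Thursday; with Sunday=0 that is 4.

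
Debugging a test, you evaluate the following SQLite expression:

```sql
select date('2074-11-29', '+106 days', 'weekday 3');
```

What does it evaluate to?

2075-03-20

Applying '+106 days' to 2074-11-29: counting 106 days forward gives 2075-03-15.
`weekday 3` advances to the next Wednesday; 2075-03-15 is a Friday, so it moves forward to 2075-03-20.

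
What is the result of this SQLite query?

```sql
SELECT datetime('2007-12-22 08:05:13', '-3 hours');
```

2007-12-22 05:05:13

-3 hours from 2007-12-22 08:05:13 is 2007-12-22 05:05:13.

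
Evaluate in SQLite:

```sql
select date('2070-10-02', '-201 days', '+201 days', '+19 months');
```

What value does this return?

2072-05-02

Applying '-201 days' to 2070-10-02: counting 201 days back gives 2070-03-15.
Applying '+201 days' to 2070-03-15: counting 201 days forward gives 2070-10-02.
Adding +19 months to 2070-10-02 gives 2072-05-02.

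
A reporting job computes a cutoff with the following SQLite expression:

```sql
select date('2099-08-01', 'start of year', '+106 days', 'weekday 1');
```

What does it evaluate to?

2099-04-20

`start of year` rewinds 2099-08-01 to 2099-01-01.
Applying '+106 days' to 2099-01-01: counting 106 days forward gives 2099-04-17.
`weekday 1` advances to the next Monday; 2099-04-17 is a Friday, so it moves forward to 2099-04-20.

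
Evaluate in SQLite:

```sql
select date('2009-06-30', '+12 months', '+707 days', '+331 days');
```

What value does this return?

Adding +12 months to 2009-06-30 gives 2010-06-30.
Applying '+707 days' to 2010-06-30: counting 707 days forward gives 2012-06-06.
Applying '+331 days' to 2012-06-06: counting 331 days forward gives 2013-05-03.

2013-05-03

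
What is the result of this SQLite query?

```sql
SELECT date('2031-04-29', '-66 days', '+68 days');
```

Applying '-66 days' to 2031-04-29: counting 66 days back gives 2031-02-22.
Applying '+68 days' to 2031-02-22: counting 68 days forward gives 2031-05-01.

2031-05-01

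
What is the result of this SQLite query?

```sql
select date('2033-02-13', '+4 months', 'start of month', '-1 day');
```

Adding +4 months to 2033-02-13 gives 2033-06-13.
`start of month` rewinds 2033-06-13 to 2033-06-01.
Going back 1 day from 2033-06-01 reaches 2033-05-31 (last day of May, 31 days).

2033-05-31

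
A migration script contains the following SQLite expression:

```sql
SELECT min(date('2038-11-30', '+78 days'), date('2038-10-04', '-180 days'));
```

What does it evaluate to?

date('2038-11-30', '+78 days') → 2039-02-16.
date('2038-10-04', '-180 days') → 2038-04-07.
Earlier of the two is 2038-04-07.

2038-04-07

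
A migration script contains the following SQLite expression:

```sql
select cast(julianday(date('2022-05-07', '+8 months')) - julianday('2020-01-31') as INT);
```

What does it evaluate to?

Adding +8 months to 2022-05-07 gives 2023-01-07.
0 days remain in January 2020 after the 31st (31 − 31).
Full months from February 2020 through December 2022 contribute their day counts.
Then 7 days into January 2023.
Total: 0 + 29 + 31 + 30 + 31 + 30 + 31 + 31 + 30 + 31 + 30 + 31 + 31 + 28 + 31 + 30 + 31 + 30 + 31 + 31 + 30 + 31 + 30 + 31 + 31 + 28 + 31 + 30 + 31 + 30 + 31 + 31 + 30 + 31 + 30 + 31 + 7 = 1072.

1072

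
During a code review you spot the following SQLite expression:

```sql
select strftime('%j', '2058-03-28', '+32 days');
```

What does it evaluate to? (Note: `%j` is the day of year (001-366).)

119

First apply '+32 days': 2058-03-28 → 2058-04-29.
Day-of-year for 2058-04-29: days since 2058-01-01 inclusive = 119, zero-padded to 119.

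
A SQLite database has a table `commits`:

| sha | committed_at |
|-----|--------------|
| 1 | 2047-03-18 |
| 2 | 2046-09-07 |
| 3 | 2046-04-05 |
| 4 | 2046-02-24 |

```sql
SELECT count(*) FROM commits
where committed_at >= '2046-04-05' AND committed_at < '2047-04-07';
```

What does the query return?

3

Rows in [2046-04-05, 2047-04-07): 2047-03-18, 2046-09-07, 2046-04-05 → 3 rows.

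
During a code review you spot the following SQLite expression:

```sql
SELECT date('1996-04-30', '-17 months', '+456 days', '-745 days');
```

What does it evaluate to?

1994-02-14

Adding -17 months to 1996-04-30 gives 1994-11-30.
Applying '+456 days' to 1994-11-30: counting 456 days forward gives 1996-02-29.
Applying '-745 days' to 1996-02-29: counting 745 days back gives 1994-02-14.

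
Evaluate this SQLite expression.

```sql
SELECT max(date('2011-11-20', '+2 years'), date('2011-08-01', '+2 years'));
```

date('2011-11-20', '+2 years') → 2013-11-20.
date('2011-08-01', '+2 years') → 2013-08-01.
Later of the two is 2013-11-20.

2013-11-20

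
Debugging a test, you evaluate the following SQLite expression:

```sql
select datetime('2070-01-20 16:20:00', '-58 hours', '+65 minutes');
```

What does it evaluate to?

2070-01-18 07:25:00

-58 hours from 2070-01-20 16:20:00 is 2070-01-18 06:20:00 (crosses midnight).
65 minutes = 1h 5m; +65 minutes from 2070-01-18 06:20:00 is 2070-01-18 07:25:00.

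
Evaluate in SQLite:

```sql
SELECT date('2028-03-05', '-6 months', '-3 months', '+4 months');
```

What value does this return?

Adding -6 months to 2028-03-05 gives 2027-09-05.
Adding -3 months to 2027-09-05 gives 2027-06-05.
Adding +4 months to 2027-06-05 gives 2027-10-05.

2027-10-05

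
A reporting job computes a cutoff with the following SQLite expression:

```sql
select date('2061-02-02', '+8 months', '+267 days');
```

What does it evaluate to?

2062-06-26

Adding +8 months to 2061-02-02 gives 2061-10-02.
Applying '+267 days' to 2061-10-02: counting 267 days forward gives 2062-06-26.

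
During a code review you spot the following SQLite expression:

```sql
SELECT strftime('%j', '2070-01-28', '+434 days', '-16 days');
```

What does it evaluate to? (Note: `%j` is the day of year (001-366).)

First apply '+434 days', '-16 days': 2070-01-28 → 2071-03-22.
Day-of-year for 2071-03-22: days since 2071-01-01 inclusive = 81, zero-padded to 081.

081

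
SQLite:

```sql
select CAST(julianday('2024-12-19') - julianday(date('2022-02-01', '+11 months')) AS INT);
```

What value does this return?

718

Adding +11 months to 2022-02-01 gives 2023-01-01.
30 days remain in January 2023 after the 1st (31 − 1).
Full months from February 2023 through November 2024 contribute their day counts.
Then 19 days into December 2024.
Total: 30 + 28 + 31 + 30 + 31 + 30 + 31 + 31 + 30 + 31 + 30 + 31 + 31 + 29 + 31 + 30 + 31 + 30 + 31 + 31 + 30 + 31 + 30 + 19 = 718.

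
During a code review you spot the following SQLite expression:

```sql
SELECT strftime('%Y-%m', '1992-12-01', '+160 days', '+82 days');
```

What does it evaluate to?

1993-07

First apply '+160 days', '+82 days': 1992-12-01 → 1993-07-31.
`%Y-%m` extracts the year-month: 1993-07.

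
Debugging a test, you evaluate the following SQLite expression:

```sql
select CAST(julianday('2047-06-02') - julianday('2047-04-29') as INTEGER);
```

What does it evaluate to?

1 day remains in April 2047 after the 29th (30 − 29).
May 2047: 31 days.
Then 2 days into June 2047.
Total: 1 + 31 + 2 = 34.

34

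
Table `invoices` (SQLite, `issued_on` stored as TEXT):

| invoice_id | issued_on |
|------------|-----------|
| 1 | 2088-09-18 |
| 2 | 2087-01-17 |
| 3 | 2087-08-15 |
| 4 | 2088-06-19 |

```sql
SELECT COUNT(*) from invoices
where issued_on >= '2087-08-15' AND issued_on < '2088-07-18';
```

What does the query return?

Rows in [2087-08-15, 2088-07-18): 2087-08-15, 2088-06-19 → 2 rows.

2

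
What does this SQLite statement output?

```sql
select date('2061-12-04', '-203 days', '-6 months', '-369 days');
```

2059-11-12

Applying '-203 days' to 2061-12-04: counting 203 days back gives 2061-05-15.
Adding -6 months to 2061-05-15 gives 2060-11-15.
Applying '-369 days' to 2060-11-15: counting 369 days back gives 2059-11-12.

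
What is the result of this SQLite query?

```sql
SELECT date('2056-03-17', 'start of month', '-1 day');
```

2056-02-29

`start of month` rewinds 2056-03-17 to 2056-03-01.
Going back 1 day from 2056-03-01 reaches 2056-02-29 (last day of February, 29 days).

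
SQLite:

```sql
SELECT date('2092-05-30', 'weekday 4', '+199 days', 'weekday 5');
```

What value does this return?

`weekday 4` advances to the next Thursday; 2092-05-30 is a Friday, so it moves forward to 2092-06-05.
Applying '+199 days' to 2092-06-05: counting 199 days forward gives 2092-12-21.
`weekday 5` advances to the next Friday; 2092-12-21 is a Sunday, so it moves forward to 2092-12-26.

2092-12-26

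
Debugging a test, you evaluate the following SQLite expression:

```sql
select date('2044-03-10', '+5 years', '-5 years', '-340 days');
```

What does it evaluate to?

Adding +5 years to 2044-03-10 gives 2049-03-10.
Adding -5 years to 2049-03-10 gives 2044-03-10.
Applying '-340 days' to 2044-03-10: counting 340 days back gives 2043-04-05.

2043-04-05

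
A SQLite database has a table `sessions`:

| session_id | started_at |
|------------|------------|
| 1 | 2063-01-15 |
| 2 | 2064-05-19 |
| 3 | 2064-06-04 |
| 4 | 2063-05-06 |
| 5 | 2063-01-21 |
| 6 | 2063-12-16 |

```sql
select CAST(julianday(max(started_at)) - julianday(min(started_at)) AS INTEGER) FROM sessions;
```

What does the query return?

MIN = 2063-01-15, MAX = 2064-06-04.
16 days remain in January 2063 after the 15th (31 − 15).
Full months from February 2063 through May 2064 contribute their day counts.
Then 4 days into June 2064.
Total: 16 + 28 + 31 + 30 + 31 + 30 + 31 + 31 + 30 + 31 + 30 + 31 + 31 + 29 + 31 + 30 + 31 + 4 = 506.

506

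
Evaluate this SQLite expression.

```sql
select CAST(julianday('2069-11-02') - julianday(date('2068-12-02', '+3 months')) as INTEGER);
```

245

Adding +3 months to 2068-12-02 gives 2069-03-02.
29 days remain in March 2069 after the 2nd (31 − 2).
Full months from April 2069 through October 2069 contribute their day counts.
Then 2 days into November 2069.
Total: 29 + 30 + 31 + 30 + 31 + 31 + 30 + 31 + 2 = 245.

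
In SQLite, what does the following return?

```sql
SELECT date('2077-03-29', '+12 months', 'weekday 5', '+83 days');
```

Adding +12 months to 2077-03-29 gives 2078-03-29.
`weekday 5` advances to the next Friday; 2078-03-29 is a Tuesday, so it moves forward to 2078-04-01.
Applying '+83 days' to 2078-04-01: counting 83 days forward gives 2078-06-23.

2078-06-23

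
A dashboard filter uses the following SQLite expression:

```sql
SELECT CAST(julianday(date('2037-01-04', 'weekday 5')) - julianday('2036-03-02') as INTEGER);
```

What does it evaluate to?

`weekday 5` advances to the next Friday; 2037-01-04 is a Sunday, so it moves forward to 2037-01-09.
29 days remain in March 2036 after the 2nd (31 − 2).
Full months from April 2036 through December 2036 contribute their day counts.
Then 9 days into January 2037.
Total: 29 + 30 + 31 + 30 + 31 + 31 + 30 + 31 + 30 + 31 + 9 = 313.

313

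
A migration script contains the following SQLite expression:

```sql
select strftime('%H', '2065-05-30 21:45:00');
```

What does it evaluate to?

`%H` extracts the 2-digit hour (00-23): 21.

21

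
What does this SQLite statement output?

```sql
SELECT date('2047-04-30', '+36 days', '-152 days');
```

April 2047 has 30 days; 0 remain after the 30th, so 1 days reach 2047-05-01.
May 2047 has 31 days; 30 remain after the 1st, so 31 days reach 2047-06-01.
Advancing 4 more days within June lands on 2047-06-05.
Applying '-152 days' to 2047-06-05: counting 152 days back gives 2047-01-04.

2047-01-04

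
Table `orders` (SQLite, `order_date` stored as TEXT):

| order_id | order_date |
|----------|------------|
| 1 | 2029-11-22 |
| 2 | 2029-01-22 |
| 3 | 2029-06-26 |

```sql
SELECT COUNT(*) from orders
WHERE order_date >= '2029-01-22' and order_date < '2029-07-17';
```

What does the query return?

Rows in [2029-01-22, 2029-07-17): 2029-01-22, 2029-06-26 → 2 rows.

2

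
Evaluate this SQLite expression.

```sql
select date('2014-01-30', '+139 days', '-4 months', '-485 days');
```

2012-10-21

Applying '+139 days' to 2014-01-30: counting 139 days forward gives 2014-06-18.
Adding -4 months to 2014-06-18 gives 2014-02-18.
Applying '-485 days' to 2014-02-18: counting 485 days back gives 2012-10-21.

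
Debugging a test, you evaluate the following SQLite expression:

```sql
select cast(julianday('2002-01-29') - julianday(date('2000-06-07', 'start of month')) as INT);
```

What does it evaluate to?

607

`start of month` rewinds 2000-06-07 to 2000-06-01.
29 days remain in June 2000 after the 1st (30 − 1).
Full months from July 2000 through December 2001 contribute their day counts.
Then 29 days into January 2002.
Total: 29 + 31 + 31 + 30 + 31 + 30 + 31 + 31 + 28 + 31 + 30 + 31 + 30 + 31 + 31 + 30 + 31 + 30 + 31 + 29 = 607.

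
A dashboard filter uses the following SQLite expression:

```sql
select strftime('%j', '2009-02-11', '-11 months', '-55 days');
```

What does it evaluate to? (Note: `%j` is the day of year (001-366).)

First apply '-11 months', '-55 days': 2009-02-11 → 2008-01-16.
Day-of-year for 2008-01-16: days since 2008-01-01 inclusive = 16, zero-padded to 016.

016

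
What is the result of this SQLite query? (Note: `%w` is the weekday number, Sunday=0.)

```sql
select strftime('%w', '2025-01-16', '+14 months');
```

First apply '+14 months': 2025-01-16 → 2026-03-16.
2026-03-16 is a Monday; with Sunday=0 that is 1.

1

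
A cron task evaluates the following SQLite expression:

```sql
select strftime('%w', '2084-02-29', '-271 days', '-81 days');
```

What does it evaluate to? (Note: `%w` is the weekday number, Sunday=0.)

First apply '-271 days', '-81 days': 2084-02-29 → 2083-03-14.
2083-03-14 is a Sunday; with Sunday=0 that is 0.

0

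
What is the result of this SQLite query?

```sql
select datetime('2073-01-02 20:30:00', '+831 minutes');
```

831 minutes = 13h 51m; +831 minutes from 2073-01-02 20:30:00 is 2073-01-03 10:21:00 (crosses midnight).

2073-01-03 10:21:00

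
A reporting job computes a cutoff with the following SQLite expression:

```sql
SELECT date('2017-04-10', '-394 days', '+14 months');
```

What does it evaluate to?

Applying '-394 days' to 2017-04-10: counting 394 days back gives 2016-03-12.
Adding +14 months to 2016-03-12 gives 2017-05-12.

2017-05-12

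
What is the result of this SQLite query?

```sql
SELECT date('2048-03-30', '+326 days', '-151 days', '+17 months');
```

2050-02-21

Applying '+326 days' to 2048-03-30: counting 326 days forward gives 2049-02-19.
Applying '-151 days' to 2049-02-19: counting 151 days back gives 2048-09-21.
Adding +17 months to 2048-09-21 gives 2050-02-21.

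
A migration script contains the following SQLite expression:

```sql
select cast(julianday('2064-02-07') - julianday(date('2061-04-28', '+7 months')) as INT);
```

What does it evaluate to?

801

Adding +7 months to 2061-04-28 gives 2061-11-28.
2 days remain in November 2061 after the 28th (30 − 28).
Full months from December 2061 through January 2064 contribute their day counts.
Then 7 days into February 2064.
Total: 2 + 31 + 31 + 28 + 31 + 30 + 31 + 30 + 31 + 31 + 30 + 31 + 30 + 31 + 31 + 28 + 31 + 30 + 31 + 30 + 31 + 31 + 30 + 31 + 30 + 31 + 31 + 7 = 801.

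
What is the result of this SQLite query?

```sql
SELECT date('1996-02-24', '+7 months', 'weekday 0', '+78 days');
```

Adding +7 months to 1996-02-24 gives 1996-09-24.
`weekday 0` advances to the next Sunday; 1996-09-24 is a Tuesday, so it moves forward to 1996-09-29.
Applying '+78 days' to 1996-09-29: counting 78 days forward gives 1996-12-16.

1996-12-16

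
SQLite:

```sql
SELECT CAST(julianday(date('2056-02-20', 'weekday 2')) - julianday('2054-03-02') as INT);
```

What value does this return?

722

`weekday 2` advances to the next Tuesday; 2056-02-20 is a Sunday, so it moves forward to 2056-02-22.
29 days remain in March 2054 after the 2nd (31 − 2).
Full months from April 2054 through January 2056 contribute their day counts.
Then 22 days into February 2056.
Total: 29 + 30 + 31 + 30 + 31 + 31 + 30 + 31 + 30 + 31 + 31 + 28 + 31 + 30 + 31 + 30 + 31 + 31 + 30 + 31 + 30 + 31 + 31 + 22 = 722.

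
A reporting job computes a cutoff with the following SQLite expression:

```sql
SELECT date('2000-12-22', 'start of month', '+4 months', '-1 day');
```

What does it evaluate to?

`start of month` rewinds 2000-12-22 to 2000-12-01.
Adding +4 months to 2000-12-01 gives 2001-04-01.
Going back 1 day from 2001-04-01 reaches 2001-03-31 (last day of March, 31 days).

2001-03-31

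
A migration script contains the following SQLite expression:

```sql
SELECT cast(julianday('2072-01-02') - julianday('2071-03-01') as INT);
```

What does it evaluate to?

30 days remain in March 2071 after the 1st (31 − 1).
Full months from April 2071 through December 2071 contribute their day counts.
Then 2 days into January 2072.
Total: 30 + 30 + 31 + 30 + 31 + 31 + 30 + 31 + 30 + 31 + 2 = 307.

307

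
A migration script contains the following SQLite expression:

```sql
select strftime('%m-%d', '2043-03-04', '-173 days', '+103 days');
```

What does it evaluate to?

12-24

First apply '-173 days', '+103 days': 2043-03-04 → 2042-12-24.
`%m-%d` extracts the month-day: 12-24.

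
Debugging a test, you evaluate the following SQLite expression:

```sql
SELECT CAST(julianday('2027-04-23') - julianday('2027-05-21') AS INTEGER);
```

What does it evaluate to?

7 days remain in April 2027 after the 23rd (30 − 23).
Then 21 days into May 2027.
Total: 7 + 21 = 28.
The subtraction is earlier − later, so the result is −28 → -28.

-28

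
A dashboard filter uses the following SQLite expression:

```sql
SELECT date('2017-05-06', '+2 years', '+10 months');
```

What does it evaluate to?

2020-03-06

Adding +2 years to 2017-05-06 gives 2019-05-06.
Adding +10 months to 2019-05-06 gives 2020-03-06.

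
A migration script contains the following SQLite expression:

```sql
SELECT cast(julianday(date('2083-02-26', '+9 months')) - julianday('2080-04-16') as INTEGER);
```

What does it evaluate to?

Adding +9 months to 2083-02-26 gives 2083-11-26.
14 days remain in April 2080 after the 16th (30 − 16).
Full months from May 2080 through October 2083 contribute their day counts.
Then 26 days into November 2083.
Total: 14 + 31 + 30 + 31 + 31 + 30 + 31 + 30 + 31 + 31 + 28 + 31 + 30 + 31 + 30 + 31 + 31 + 30 + 31 + 30 + 31 + 31 + 28 + 31 + 30 + 31 + 30 + 31 + 31 + 30 + 31 + 30 + 31 + 31 + 28 + 31 + 30 + 31 + 30 + 31 + 31 + 30 + 31 + 26 = 1319.

1319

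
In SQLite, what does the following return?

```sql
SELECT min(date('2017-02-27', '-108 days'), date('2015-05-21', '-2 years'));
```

date('2017-02-27', '-108 days') → 2016-11-11.
date('2015-05-21', '-2 years') → 2013-05-21.
Earlier of the two is 2013-05-21.

2013-05-21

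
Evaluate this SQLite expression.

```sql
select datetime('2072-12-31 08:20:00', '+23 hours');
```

2073-01-01 07:20:00

+23 hours from 2072-12-31 08:20:00 is 2073-01-01 07:20:00 (crosses midnight).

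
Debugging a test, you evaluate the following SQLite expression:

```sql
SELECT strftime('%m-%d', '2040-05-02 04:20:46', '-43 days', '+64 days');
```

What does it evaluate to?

First apply '-43 days', '+64 days': 2040-05-02 04:20:46 → 2040-05-23 04:20:46.
`%m-%d` extracts the month-day: 05-23.

05-23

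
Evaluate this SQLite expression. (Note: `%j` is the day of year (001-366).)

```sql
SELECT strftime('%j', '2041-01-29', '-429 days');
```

First apply '-429 days': 2041-01-29 → 2039-11-27.
Day-of-year for 2039-11-27: days since 2039-01-01 inclusive = 331, zero-padded to 331.

331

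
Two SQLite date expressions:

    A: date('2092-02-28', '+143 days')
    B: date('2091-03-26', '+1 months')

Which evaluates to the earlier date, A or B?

B

A = 2092-07-20.
B = 2091-04-26.
B is earlier.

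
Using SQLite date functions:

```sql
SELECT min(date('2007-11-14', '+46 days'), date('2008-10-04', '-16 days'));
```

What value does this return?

date('2007-11-14', '+46 days') → 2007-12-30.
date('2008-10-04', '-16 days') → 2008-09-18.
Earlier of the two is 2007-12-30.

2007-12-30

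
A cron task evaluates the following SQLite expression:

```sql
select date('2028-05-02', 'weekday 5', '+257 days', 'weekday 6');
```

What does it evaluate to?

`weekday 5` advances to the next Friday; 2028-05-02 is a Tuesday, so it moves forward to 2028-05-05.
Applying '+257 days' to 2028-05-05: counting 257 days forward gives 2029-01-17.
`weekday 6` advances to the next Saturday; 2029-01-17 is a Wednesday, so it moves forward to 2029-01-20.

2029-01-20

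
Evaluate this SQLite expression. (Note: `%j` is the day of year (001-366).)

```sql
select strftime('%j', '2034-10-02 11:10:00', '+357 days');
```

267

First apply '+357 days': 2034-10-02 11:10:00 → 2035-09-24 11:10:00.
Day-of-year for 2035-09-24: days since 2035-01-01 inclusive = 267, zero-padded to 267.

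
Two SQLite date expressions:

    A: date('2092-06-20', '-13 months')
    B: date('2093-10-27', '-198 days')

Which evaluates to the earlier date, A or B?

A

A = 2091-05-20.
B = 2093-04-12.
A is earlier.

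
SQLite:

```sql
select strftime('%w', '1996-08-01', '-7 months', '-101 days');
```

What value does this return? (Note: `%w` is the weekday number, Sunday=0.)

5

First apply '-7 months', '-101 days': 1996-08-01 → 1995-09-22.
1995-09-22 is a Friday; with Sunday=0 that is 5.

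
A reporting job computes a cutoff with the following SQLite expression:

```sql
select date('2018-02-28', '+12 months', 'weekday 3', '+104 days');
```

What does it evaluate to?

Adding +12 months to 2018-02-28 gives 2019-02-28.
`weekday 3` advances to the next Wednesday; 2019-02-28 is a Thursday, so it moves forward to 2019-03-06.
Applying '+104 days' to 2019-03-06: counting 104 days forward gives 2019-06-18.

2019-06-18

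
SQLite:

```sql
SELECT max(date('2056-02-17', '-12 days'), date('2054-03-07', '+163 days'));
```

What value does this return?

2056-02-05

date('2056-02-17', '-12 days') → 2056-02-05.
date('2054-03-07', '+163 days') → 2054-08-17.
Later of the two is 2056-02-05.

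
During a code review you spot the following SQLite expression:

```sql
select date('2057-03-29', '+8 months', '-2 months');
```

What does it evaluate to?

Adding +8 months to 2057-03-29 gives 2057-11-29.
Adding -2 months to 2057-11-29 gives 2057-09-29.

2057-09-29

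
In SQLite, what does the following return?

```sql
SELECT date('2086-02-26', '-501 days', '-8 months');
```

2084-02-13

Applying '-501 days' to 2086-02-26: counting 501 days back gives 2084-10-13.
Adding -8 months to 2084-10-13 gives 2084-02-13.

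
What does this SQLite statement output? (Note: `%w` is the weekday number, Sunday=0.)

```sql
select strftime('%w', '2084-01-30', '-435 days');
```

First apply '-435 days': 2084-01-30 → 2082-11-21.
2082-11-21 is a Saturday; with Sunday=0 that is 6.

6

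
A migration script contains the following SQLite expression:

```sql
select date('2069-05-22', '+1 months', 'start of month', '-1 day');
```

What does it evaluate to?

2069-05-31

Adding +1 month to 2069-05-22 gives 2069-06-22.
`start of month` rewinds 2069-06-22 to 2069-06-01.
Going back 1 day from 2069-06-01 reaches 2069-05-31 (last day of May, 31 days).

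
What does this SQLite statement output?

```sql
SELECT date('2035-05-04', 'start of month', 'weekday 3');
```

2035-05-02

`start of month` rewinds 2035-05-04 to 2035-05-01.
`weekday 3` advances to the next Wednesday; 2035-05-01 is a Tuesday, so it moves forward to 2035-05-02.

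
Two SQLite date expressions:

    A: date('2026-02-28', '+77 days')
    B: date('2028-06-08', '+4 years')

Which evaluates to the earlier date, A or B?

A

A = 2026-05-16.
B = 2032-06-08.
A is earlier.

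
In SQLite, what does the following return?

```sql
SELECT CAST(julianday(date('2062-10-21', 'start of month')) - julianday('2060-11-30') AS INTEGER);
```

670

`start of month` rewinds 2062-10-21 to 2062-10-01.
0 days remain in November 2060 after the 30th (30 − 30).
Full months from December 2060 through September 2062 contribute their day counts.
Then 1 day into October 2062.
Total: 0 + 31 + 31 + 28 + 31 + 30 + 31 + 30 + 31 + 31 + 30 + 31 + 30 + 31 + 31 + 28 + 31 + 30 + 31 + 30 + 31 + 31 + 30 + 1 = 670.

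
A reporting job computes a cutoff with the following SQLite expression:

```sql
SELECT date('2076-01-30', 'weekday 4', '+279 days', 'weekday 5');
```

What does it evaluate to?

`weekday 4` advances to the next Thursday; 2076-01-30 is already a Thursday, so it stays at 2076-01-30.
Applying '+279 days' to 2076-01-30: counting 279 days forward gives 2076-11-04.
`weekday 5` advances to the next Friday; 2076-11-04 is a Wednesday, so it moves forward to 2076-11-06.

2076-11-06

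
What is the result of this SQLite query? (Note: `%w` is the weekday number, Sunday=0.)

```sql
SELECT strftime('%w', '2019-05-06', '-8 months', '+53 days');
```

1

First apply '-8 months', '+53 days': 2019-05-06 → 2018-10-29.
2018-10-29 is a Monday; with Sunday=0 that is 1.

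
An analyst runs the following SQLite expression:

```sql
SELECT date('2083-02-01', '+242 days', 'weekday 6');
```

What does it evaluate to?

2083-10-02

Applying '+242 days' to 2083-02-01: counting 242 days forward gives 2083-10-01.
`weekday 6` advances to the next Saturday; 2083-10-01 is a Friday, so it moves forward to 2083-10-02.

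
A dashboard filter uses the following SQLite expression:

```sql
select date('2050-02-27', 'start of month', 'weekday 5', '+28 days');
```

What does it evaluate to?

2050-03-04

`start of month` rewinds 2050-02-27 to 2050-02-01.
`weekday 5` advances to the next Friday; 2050-02-01 is a Tuesday, so it moves forward to 2050-02-04.
February 2050 has 28 days; 24 remain after the 4th, so 25 days reach 2050-03-01.
Advancing 3 more days within March lands on 2050-03-04.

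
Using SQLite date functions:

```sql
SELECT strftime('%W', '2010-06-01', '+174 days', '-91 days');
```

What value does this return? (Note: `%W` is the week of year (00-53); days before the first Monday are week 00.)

First apply '+174 days', '-91 days': 2010-06-01 → 2010-08-23.
2010-08-23 is a Monday. SQLite's %W counts Mondays since the year started; the result is 34.

34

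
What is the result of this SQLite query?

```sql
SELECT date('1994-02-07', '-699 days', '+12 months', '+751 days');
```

1995-03-31

Applying '-699 days' to 1994-02-07: counting 699 days back gives 1992-03-10.
Adding +12 months to 1992-03-10 gives 1993-03-10.
Applying '+751 days' to 1993-03-10: counting 751 days forward gives 1995-03-31.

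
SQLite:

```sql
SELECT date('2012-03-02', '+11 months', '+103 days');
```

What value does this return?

Adding +11 months to 2012-03-02 gives 2013-02-02.
Applying '+103 days' to 2013-02-02: counting 103 days forward gives 2013-05-16.

2013-05-16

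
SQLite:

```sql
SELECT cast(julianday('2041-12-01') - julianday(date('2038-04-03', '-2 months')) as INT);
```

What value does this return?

1397

Adding -2 months to 2038-04-03 gives 2038-02-03.
25 days remain in February 2038 after the 3rd (28 − 3).
Full months from March 2038 through November 2041 contribute their day counts.
Then 1 day into December 2041.
Total: 25 + 31 + 30 + 31 + 30 + 31 + 31 + 30 + 31 + 30 + 31 + 31 + 28 + 31 + 30 + 31 + 30 + 31 + 31 + 30 + 31 + 30 + 31 + 31 + 29 + 31 + 30 + 31 + 30 + 31 + 31 + 30 + 31 + 30 + 31 + 31 + 28 + 31 + 30 + 31 + 30 + 31 + 31 + 30 + 31 + 30 + 1 = 1397.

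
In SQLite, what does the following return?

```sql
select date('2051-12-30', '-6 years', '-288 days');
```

Adding -6 years to 2051-12-30 gives 2045-12-30.
Applying '-288 days' to 2045-12-30: counting 288 days back gives 2045-03-17.

2045-03-17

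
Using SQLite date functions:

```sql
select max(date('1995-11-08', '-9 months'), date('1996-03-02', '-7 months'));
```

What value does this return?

1995-08-02

date('1995-11-08', '-9 months') → 1995-02-08.
date('1996-03-02', '-7 months') → 1995-08-02.
Later of the two is 1995-08-02.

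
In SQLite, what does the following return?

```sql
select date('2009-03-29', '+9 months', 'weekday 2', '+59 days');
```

Adding +9 months to 2009-03-29 gives 2009-12-29.
`weekday 2` advances to the next Tuesday; 2009-12-29 is already a Tuesday, so it stays at 2009-12-29.
Applying '+59 days' to 2009-12-29: counting 59 days forward gives 2010-02-26.

2010-02-26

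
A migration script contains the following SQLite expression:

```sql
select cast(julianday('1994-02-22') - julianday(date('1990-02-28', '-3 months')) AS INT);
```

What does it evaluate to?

1547

Adding -3 months to 1990-02-28 gives 1989-11-28.
2 days remain in November 1989 after the 28th (30 − 28).
Full months from December 1989 through January 1994 contribute their day counts.
Then 22 days into February 1994.
Total: 2 + 31 + 31 + 28 + 31 + 30 + 31 + 30 + 31 + 31 + 30 + 31 + 30 + 31 + 31 + 28 + 31 + 30 + 31 + 30 + 31 + 31 + 30 + 31 + 30 + 31 + 31 + 29 + 31 + 30 + 31 + 30 + 31 + 31 + 30 + 31 + 30 + 31 + 31 + 28 + 31 + 30 + 31 + 30 + 31 + 31 + 30 + 31 + 30 + 31 + 31 + 22 = 1547.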